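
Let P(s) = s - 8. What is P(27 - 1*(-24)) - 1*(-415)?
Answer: 458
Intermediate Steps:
P(s) = -8 + s
P(27 - 1*(-24)) - 1*(-415) = (-8 + (27 - 1*(-24))) - 1*(-415) = (-8 + (27 + 24)) + 415 = (-8 + 51) + 415 = 43 + 415 = 458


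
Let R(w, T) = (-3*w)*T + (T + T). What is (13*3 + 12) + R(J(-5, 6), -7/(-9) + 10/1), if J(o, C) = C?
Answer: -1093/9 ≈ -121.44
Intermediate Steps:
R(w, T) = 2*T - 3*T*w (R(w, T) = -3*T*w + 2*T = 2*T - 3*T*w)
(13*3 + 12) + R(J(-5, 6), -7/(-9) + 10/1) = (13*3 + 12) + (-7/(-9) + 10/1)*(2 - 3*6) = (39 + 12) + (-7*(-⅑) + 10*1)*(2 - 18) = 51 + (7/9 + 10)*(-16) = 51 + (97/9)*(-16) = 51 - 1552/9 = -1093/9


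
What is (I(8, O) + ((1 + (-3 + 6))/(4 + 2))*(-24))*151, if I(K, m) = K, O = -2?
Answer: -1208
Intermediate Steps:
(I(8, O) + ((1 + (-3 + 6))/(4 + 2))*(-24))*151 = (8 + ((1 + (-3 + 6))/(4 + 2))*(-24))*151 = (8 + ((1 + 3)/6)*(-24))*151 = (8 + (4*(1/6))*(-24))*151 = (8 + (2/3)*(-24))*151 = (8 - 16)*151 = -8*151 = -1208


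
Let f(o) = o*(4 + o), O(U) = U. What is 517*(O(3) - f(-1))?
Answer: 3102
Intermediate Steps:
517*(O(3) - f(-1)) = 517*(3 - (-1)*(4 - 1)) = 517*(3 - (-1)*3) = 517*(3 - 1*(-3)) = 517*(3 + 3) = 517*6 = 3102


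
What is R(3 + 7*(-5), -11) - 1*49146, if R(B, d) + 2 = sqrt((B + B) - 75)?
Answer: -49148 + I*sqrt(139) ≈ -49148.0 + 11.79*I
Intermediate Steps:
R(B, d) = -2 + sqrt(-75 + 2*B) (R(B, d) = -2 + sqrt((B + B) - 75) = -2 + sqrt(2*B - 75) = -2 + sqrt(-75 + 2*B))
R(3 + 7*(-5), -11) - 1*49146 = (-2 + sqrt(-75 + 2*(3 + 7*(-5)))) - 1*49146 = (-2 + sqrt(-75 + 2*(3 - 35))) - 49146 = (-2 + sqrt(-75 + 2*(-32))) - 49146 = (-2 + sqrt(-75 - 64)) - 49146 = (-2 + sqrt(-139)) - 49146 = (-2 + I*sqrt(139)) - 49146 = -49148 + I*sqrt(139)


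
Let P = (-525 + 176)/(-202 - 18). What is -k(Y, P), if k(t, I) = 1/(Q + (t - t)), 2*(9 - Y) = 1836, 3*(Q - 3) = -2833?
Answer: 3/2824 ≈ 0.0010623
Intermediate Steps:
Q = -2824/3 (Q = 3 + (⅓)*(-2833) = 3 - 2833/3 = -2824/3 ≈ -941.33)
P = 349/220 (P = -349/(-220) = -349*(-1/220) = 349/220 ≈ 1.5864)
Y = -909 (Y = 9 - ½*1836 = 9 - 918 = -909)
k(t, I) = -3/2824 (k(t, I) = 1/(-2824/3 + (t - t)) = 1/(-2824/3 + 0) = 1/(-2824/3) = -3/2824)
-k(Y, P) = -1*(-3/2824) = 3/2824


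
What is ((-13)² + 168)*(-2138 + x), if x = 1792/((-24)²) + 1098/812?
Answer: -2627232791/3654 ≈ -7.1900e+5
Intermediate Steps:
x = 16309/3654 (x = 1792/576 + 1098*(1/812) = 1792*(1/576) + 549/406 = 28/9 + 549/406 = 16309/3654 ≈ 4.4633)
((-13)² + 168)*(-2138 + x) = ((-13)² + 168)*(-2138 + 16309/3654) = (169 + 168)*(-7795943/3654) = 337*(-7795943/3654) = -2627232791/3654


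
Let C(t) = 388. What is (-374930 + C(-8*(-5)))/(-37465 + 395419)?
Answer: -187271/178977 ≈ -1.0463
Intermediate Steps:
(-374930 + C(-8*(-5)))/(-37465 + 395419) = (-374930 + 388)/(-37465 + 395419) = -374542/357954 = -374542*1/357954 = -187271/178977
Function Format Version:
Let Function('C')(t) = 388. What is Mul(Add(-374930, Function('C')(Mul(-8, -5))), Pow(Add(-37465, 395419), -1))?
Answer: Rational(-187271, 178977) ≈ -1.0463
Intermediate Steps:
Mul(Add(-374930, Function('C')(Mul(-8, -5))), Pow(Add(-37465, 395419), -1)) = Mul(Add(-374930, 388), Pow(Add(-37465, 395419), -1)) = Mul(-374542, Pow(357954, -1)) = Mul(-374542, Rational(1, 357954)) = Rational(-187271, 178977)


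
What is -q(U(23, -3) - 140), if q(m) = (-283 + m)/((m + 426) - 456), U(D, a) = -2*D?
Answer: -469/216 ≈ -2.1713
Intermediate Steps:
q(m) = (-283 + m)/(-30 + m) (q(m) = (-283 + m)/((426 + m) - 456) = (-283 + m)/(-30 + m))
-q(U(23, -3) - 140) = -(-283 + (-2*23 - 140))/(-30 + (-2*23 - 140)) = -(-283 + (-46 - 140))/(-30 + (-46 - 140)) = -(-283 - 186)/(-30 - 186) = -(-469)/(-216) = -(-1)*(-469)/216 = -1*469/216 = -469/216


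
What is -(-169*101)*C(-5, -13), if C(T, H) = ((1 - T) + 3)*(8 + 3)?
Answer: 1689831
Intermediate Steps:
C(T, H) = 44 - 11*T (C(T, H) = (4 - T)*11 = 44 - 11*T)
-(-169*101)*C(-5, -13) = -(-169*101)*(44 - 11*(-5)) = -(-17069)*(44 + 55) = -(-17069)*99 = -1*(-1689831) = 1689831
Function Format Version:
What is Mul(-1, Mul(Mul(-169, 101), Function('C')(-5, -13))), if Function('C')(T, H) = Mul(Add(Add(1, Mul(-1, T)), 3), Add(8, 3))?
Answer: 1689831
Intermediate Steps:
Function('C')(T, H) = Add(44, Mul(-11, T)) (Function('C')(T, H) = Mul(Add(4, Mul(-1, T)), 11) = Add(44, Mul(-11, T)))
Mul(-1, Mul(Mul(-169, 101), Function('C')(-5, -13))) = Mul(-1, Mul(Mul(-169, 101), Add(44, Mul(-11, -5)))) = Mul(-1, Mul(-17069, Add(44, 55))) = Mul(-1, Mul(-17069, 99)) = Mul(-1, -1689831) = 1689831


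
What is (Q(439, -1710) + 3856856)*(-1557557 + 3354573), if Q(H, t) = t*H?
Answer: 5581830000656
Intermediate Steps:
Q(H, t) = H*t
(Q(439, -1710) + 3856856)*(-1557557 + 3354573) = (439*(-1710) + 3856856)*(-1557557 + 3354573) = (-750690 + 3856856)*1797016 = 3106166*1797016 = 5581830000656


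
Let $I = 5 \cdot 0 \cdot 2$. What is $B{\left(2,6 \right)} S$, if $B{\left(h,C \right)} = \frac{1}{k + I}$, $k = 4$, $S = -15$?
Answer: $- \frac{15}{4} \approx -3.75$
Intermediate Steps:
$I = 0$ ($I = 0 \cdot 2 = 0$)
$B{\left(h,C \right)} = \frac{1}{4}$ ($B{\left(h,C \right)} = \frac{1}{4 + 0} = \frac{1}{4}$)
$B{\left(2,6 \right)} S = \frac{1}{4} \left(-15\right) = - \frac{15}{4}$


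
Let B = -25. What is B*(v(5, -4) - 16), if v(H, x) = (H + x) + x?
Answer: 475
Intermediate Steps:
v(H, x) = H + 2*x
B*(v(5, -4) - 16) = -25*((5 + 2*(-4)) - 16) = -25*((5 - 8) - 16) = -25*(-3 - 16) = -25*(-19) = 475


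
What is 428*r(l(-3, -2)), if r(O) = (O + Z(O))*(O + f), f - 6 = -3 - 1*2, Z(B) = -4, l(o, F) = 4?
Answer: 0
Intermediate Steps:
f = 1 (f = 6 + (-3 - 1*2) = 6 + (-3 - 2) = 6 - 5 = 1)
r(O) = (1 + O)*(-4 + O) (r(O) = (O - 4)*(O + 1) = (-4 + O)*(1 + O) = (1 + O)*(-4 + O))
428*r(l(-3, -2)) = 428*(-4 + 4**2 - 3*4) = 428*(-4 + 16 - 12) = 428*0 = 0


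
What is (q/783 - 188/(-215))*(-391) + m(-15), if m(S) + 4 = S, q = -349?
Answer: -31416634/168345 ≈ -186.62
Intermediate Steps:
m(S) = -4 + S
(q/783 - 188/(-215))*(-391) + m(-15) = (-349/783 - 188/(-215))*(-391) + (-4 - 15) = (-349*1/783 - 188*(-1/215))*(-391) - 19 = (-349/783 + 188/215)*(-391) - 19 = (72169/168345)*(-391) - 19 = -28218079/168345 - 19 = -31416634/168345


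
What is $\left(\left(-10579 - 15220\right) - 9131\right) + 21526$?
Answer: $-13404$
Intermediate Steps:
$\left(\left(-10579 - 15220\right) - 9131\right) + 21526 = \left(-25799 - 9131\right) + 21526 = -34930 + 21526 = -13404$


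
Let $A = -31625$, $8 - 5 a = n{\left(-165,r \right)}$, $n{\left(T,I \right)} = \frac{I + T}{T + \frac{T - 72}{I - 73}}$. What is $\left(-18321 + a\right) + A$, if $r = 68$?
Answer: $- \frac{146837021}{2940} \approx -49945.0$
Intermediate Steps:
$n{\left(T,I \right)} = \frac{I + T}{T + \frac{-72 + T}{-73 + I}}$
$a = \frac{4219}{2940}$ ($a = \frac{8}{5} - \frac{\frac{1}{72 + 72 \left(-165\right) - 68 \left(-165\right)} \left(- 68^{2} + 73 \cdot 68 + 73 \left(-165\right) - 68 \left(-165\right)\right)}{5} = \frac{8}{5} - \frac{\frac{1}{72 - 11880 + 11220} \left(\left(-1\right) 4624 + 4964 - 12045 + 11220\right)}{5} = \frac{8}{5} - \frac{\frac{1}{-588} \left(-4624 + 4964 - 12045 + 11220\right)}{5} = \frac{8}{5} - \frac{\left(- \frac{1}{588}\right) \left(-485\right)}{5} = \frac{8}{5} - \frac{97}{588} = \frac{4219}{2940} \approx 1.435$)
$\left(-18321 + a\right) + A = \left(-18321 + \frac{4219}{2940}\right) - 31625 = - \frac{53859521}{2940} - 31625 = - \frac{146837021}{2940}$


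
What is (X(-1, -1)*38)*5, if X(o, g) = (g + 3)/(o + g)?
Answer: -190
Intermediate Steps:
X(o, g) = (3 + g)/(g + o)
(X(-1, -1)*38)*5 = (((3 - 1)/(-1 - 1))*38)*5 = ((2/(-2))*38)*5 = (-½*2*38)*5 = -1*38*5 = -38*5 = -190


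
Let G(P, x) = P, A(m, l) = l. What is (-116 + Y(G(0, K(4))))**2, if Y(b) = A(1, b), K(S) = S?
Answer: 13456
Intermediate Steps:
Y(b) = b
(-116 + Y(G(0, K(4))))**2 = (-116 + 0)**2 = (-116)**2 = 13456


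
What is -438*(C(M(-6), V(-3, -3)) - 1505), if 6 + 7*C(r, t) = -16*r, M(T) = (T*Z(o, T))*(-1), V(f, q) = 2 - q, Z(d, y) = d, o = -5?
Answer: 4406718/7 ≈ 6.2953e+5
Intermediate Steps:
M(T) = 5*T (M(T) = (T*(-5))*(-1) = -5*T*(-1) = 5*T)
C(r, t) = -6/7 - 16*r/7 (C(r, t) = -6/7 + (-16*r)/7 = -6/7 - 16*r/7)
-438*(C(M(-6), V(-3, -3)) - 1505) = -438*((-6/7 - 80*(-6)/7) - 1505) = -438*((-6/7 - 16/7*(-30)) - 1505) = -438*((-6/7 + 480/7) - 1505) = -438*(474/7 - 1505) = -438*(-10061/7) = 4406718/7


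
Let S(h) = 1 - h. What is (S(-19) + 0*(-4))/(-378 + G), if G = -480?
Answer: -10/429 ≈ -0.023310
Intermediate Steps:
(S(-19) + 0*(-4))/(-378 + G) = ((1 - 1*(-19)) + 0*(-4))/(-378 - 480) = ((1 + 19) + 0)/(-858) = (20 + 0)*(-1/858) = 20*(-1/858) = -10/429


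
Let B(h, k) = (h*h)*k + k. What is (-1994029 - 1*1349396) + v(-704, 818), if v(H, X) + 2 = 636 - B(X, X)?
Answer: -550687041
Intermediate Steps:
B(h, k) = k + k*h² (B(h, k) = h²*k + k = k*h² + k = k + k*h²)
v(H, X) = 634 - X*(1 + X²) (v(H, X) = -2 + (636 - X*(1 + X²)) = 634 - X*(1 + X²))
(-1994029 - 1*1349396) + v(-704, 818) = (-1994029 - 1*1349396) + (634 - 1*818 - 1*818³) = (-1994029 - 1349396) + (634 - 818 - 1*547343432) = -3343425 + (634 - 818 - 547343432) = -3343425 - 547343616 = -550687041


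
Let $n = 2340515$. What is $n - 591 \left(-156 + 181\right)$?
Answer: $2325740$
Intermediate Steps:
$n - 591 \left(-156 + 181\right) = 2340515 - 591 \left(-156 + 181\right) = 2340515 - 14775 = 2325740$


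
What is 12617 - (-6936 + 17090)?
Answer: 2463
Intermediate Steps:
12617 - (-6936 + 17090) = 12617 - 1*10154 = 12617 - 10154 = 2463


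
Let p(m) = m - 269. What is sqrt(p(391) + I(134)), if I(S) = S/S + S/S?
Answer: 2*sqrt(31) ≈ 11.136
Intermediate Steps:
p(m) = -269 + m
I(S) = 2 (I(S) = 1 + 1 = 2)
sqrt(p(391) + I(134)) = sqrt((-269 + 391) + 2) = sqrt(122 + 2) = sqrt(124) = 2*sqrt(31)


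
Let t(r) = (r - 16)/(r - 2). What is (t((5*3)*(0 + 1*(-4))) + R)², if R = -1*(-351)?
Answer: 119224561/961 ≈ 1.2406e+5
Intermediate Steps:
t(r) = (-16 + r)/(-2 + r)
R = 351
(t((5*3)*(0 + 1*(-4))) + R)² = ((-16 + (5*3)*(0 + 1*(-4)))/(-2 + (5*3)*(0 + 1*(-4))) + 351)² = ((-16 + 15*(0 - 4))/(-2 + 15*(0 - 4)) + 351)² = ((-16 + 15*(-4))/(-2 + 15*(-4)) + 351)² = ((-16 - 60)/(-2 - 60) + 351)² = (-76/(-62) + 351)² = (-1/62*(-76) + 351)² = (38/31 + 351)² = (10919/31)² = 119224561/961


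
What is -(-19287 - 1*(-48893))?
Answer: -29606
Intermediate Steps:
-(-19287 - 1*(-48893)) = -(-19287 + 48893) = -1*29606 = -29606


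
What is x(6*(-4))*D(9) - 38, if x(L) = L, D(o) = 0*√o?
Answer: -38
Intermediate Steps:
D(o) = 0
x(6*(-4))*D(9) - 38 = (6*(-4))*0 - 38 = -24*0 - 38 = 0 - 38 = -38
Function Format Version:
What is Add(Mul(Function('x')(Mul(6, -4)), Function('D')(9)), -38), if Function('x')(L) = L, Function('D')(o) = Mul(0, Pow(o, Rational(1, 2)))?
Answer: -38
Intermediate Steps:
Function('D')(o) = 0
Add(Mul(Function('x')(Mul(6, -4)), Function('D')(9)), -38) = Add(Mul(Mul(6, -4), 0), -38) = Add(Mul(-24, 0), -38) = Add(0, -38) = -38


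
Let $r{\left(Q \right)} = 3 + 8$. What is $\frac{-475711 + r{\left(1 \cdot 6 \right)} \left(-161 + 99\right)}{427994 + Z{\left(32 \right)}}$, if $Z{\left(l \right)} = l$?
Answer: $- \frac{476393}{428026} \approx -1.113$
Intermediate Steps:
$r{\left(Q \right)} = 11$
$\frac{-475711 + r{\left(1 \cdot 6 \right)} \left(-161 + 99\right)}{427994 + Z{\left(32 \right)}} = \frac{-475711 + 11 \left(-161 + 99\right)}{427994 + 32} = \frac{-475711 + 11 \left(-62\right)}{428026} = \left(-475711 - 682\right) \frac{1}{428026} = \left(-476393\right) \frac{1}{428026} = - \frac{476393}{428026}$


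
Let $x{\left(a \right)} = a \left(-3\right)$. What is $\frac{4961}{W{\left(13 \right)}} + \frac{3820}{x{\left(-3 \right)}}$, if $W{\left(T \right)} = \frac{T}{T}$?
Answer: $\frac{48469}{9} \approx 5385.4$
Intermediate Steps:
$x{\left(a \right)} = - 3 a$
$W{\left(T \right)} = 1$
$\frac{4961}{W{\left(13 \right)}} + \frac{3820}{x{\left(-3 \right)}} = \frac{4961}{1} + \frac{3820}{\left(-3\right) \left(-3\right)} = 4961 \cdot 1 + \frac{3820}{9} = 4961 + 3820 \cdot \frac{1}{9} = 4961 + \frac{3820}{9} = \frac{48469}{9}$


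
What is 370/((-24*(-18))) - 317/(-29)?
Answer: 73837/6264 ≈ 11.788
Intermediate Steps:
370/((-24*(-18))) - 317/(-29) = 370/432 - 317*(-1/29) = 370*(1/432) + 317/29 = 185/216 + 317/29 = 73837/6264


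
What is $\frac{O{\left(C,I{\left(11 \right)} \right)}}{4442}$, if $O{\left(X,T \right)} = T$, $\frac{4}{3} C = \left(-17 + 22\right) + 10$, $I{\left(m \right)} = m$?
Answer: $\frac{11}{4442} \approx 0.0024764$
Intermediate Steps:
$C = \frac{45}{4}$ ($C = \frac{3 \left(\left(-17 + 22\right) + 10\right)}{4} = \frac{3 \left(5 + 10\right)}{4} = \frac{3}{4} \cdot 15 = \frac{45}{4} \approx 11.25$)
$\frac{O{\left(C,I{\left(11 \right)} \right)}}{4442} = \frac{11}{4442}$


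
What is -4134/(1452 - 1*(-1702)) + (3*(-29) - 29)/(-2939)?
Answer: -5891981/4634803 ≈ -1.2712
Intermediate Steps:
-4134/(1452 - 1*(-1702)) + (3*(-29) - 29)/(-2939) = -4134/(1452 + 1702) + (-87 - 29)*(-1/2939) = -4134/3154 - 116*(-1/2939) = -4134*1/3154 + 116/2939 = -2067/1577 + 116/2939 = -5891981/4634803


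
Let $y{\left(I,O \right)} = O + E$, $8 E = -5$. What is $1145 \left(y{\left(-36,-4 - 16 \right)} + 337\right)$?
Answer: $\frac{2897995}{8} \approx 3.6225 \cdot 10^{5}$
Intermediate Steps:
$E = - \frac{5}{8}$ ($E = \frac{1}{8} \left(-5\right) = - \frac{5}{8} \approx -0.625$)
$y{\left(I,O \right)} = - \frac{5}{8} + O$ ($y{\left(I,O \right)} = O - \frac{5}{8} = - \frac{5}{8} + O$)
$1145 \left(y{\left(-36,-4 - 16 \right)} + 337\right) = 1145 \left(\left(- \frac{5}{8} - 20\right) + 337\right) = 1145 \left(- \frac{165}{8} + 337\right) = 1145 \cdot \frac{2531}{8} = \frac{2897995}{8}$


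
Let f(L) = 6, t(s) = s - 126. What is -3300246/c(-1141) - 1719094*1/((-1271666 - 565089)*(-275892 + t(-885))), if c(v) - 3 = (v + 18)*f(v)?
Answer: 22380198733026188/45672546684897 ≈ 490.01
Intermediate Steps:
t(s) = -126 + s
c(v) = 111 + 6*v (c(v) = 3 + (v + 18)*6 = 3 + (18 + v)*6 = 3 + (108 + 6*v) = 111 + 6*v)
-3300246/c(-1141) - 1719094*1/((-1271666 - 565089)*(-275892 + t(-885))) = -3300246/(111 + 6*(-1141)) - 1719094*1/((-1271666 - 565089)*(-275892 + (-126 - 885))) = -3300246/(111 - 6846) - 1719094*(-1/(1836755*(-275892 - 1011))) = -3300246/(-6735) - 1719094/((-276903*(-1836755))) = -3300246*(-1/6735) - 1719094/508602969765 = 1100082/2245 - 1719094*1/508602969765 = 1100082/2245 - 1719094/508602969765 = 22380198733026188/45672546684897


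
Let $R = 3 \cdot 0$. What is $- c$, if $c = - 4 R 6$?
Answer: $0$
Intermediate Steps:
$R = 0$
$c = 0$ ($c = \left(-4\right) 0 \cdot 6 = 0 \cdot 6 = 0$)
$- c = \left(-1\right) 0 = 0$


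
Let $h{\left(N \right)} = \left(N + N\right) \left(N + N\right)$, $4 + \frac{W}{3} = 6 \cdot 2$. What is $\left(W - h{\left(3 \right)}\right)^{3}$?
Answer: $-1728$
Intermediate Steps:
$W = 24$ ($W = -12 + 3 \cdot 6 \cdot 2 = -12 + 3 \cdot 12 = -12 + 36 = 24$)
$h{\left(N \right)} = 4 N^{2}$ ($h{\left(N \right)} = 2 N 2 N = 4 N^{2}$)
$\left(W - h{\left(3 \right)}\right)^{3} = \left(24 - 4 \cdot 3^{2}\right)^{3} = \left(24 - 4 \cdot 9\right)^{3} = \left(24 - 36\right)^{3} = \left(-12\right)^{3} = -1728$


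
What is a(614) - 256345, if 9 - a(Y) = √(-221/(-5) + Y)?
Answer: -256336 - √16455/5 ≈ -2.5636e+5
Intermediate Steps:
a(Y) = 9 - √(221/5 + Y) (a(Y) = 9 - √(-221/(-5) + Y) = 9 - √(-221*(-⅕) + Y) = 9 - √(221/5 + Y))
a(614) - 256345 = (9 - √(1105 + 25*614)/5) - 256345 = (9 - √(1105 + 15350)/5) - 256345 = (9 - √16455/5) - 256345 = -256336 - √16455/5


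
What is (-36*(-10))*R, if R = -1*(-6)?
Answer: 2160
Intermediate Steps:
R = 6
(-36*(-10))*R = -36*(-10)*6 = 360*6 = 2160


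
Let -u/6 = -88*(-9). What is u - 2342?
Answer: -7094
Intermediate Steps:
u = -4752 (u = -(-528)*(-9) = -6*792 = -4752)
u - 2342 = -4752 - 2342 = -7094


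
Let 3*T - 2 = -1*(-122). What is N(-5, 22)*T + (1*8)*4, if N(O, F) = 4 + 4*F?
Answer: 11504/3 ≈ 3834.7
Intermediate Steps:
T = 124/3 (T = 2/3 + (-1*(-122))/3 = 2/3 + (1/3)*122 = 2/3 + 122/3 = 124/3 ≈ 41.333)
N(-5, 22)*T + (1*8)*4 = (4 + 4*22)*(124/3) + (1*8)*4 = (4 + 88)*(124/3) + 8*4 = 92*(124/3) + 32 = 11408/3 + 32 = 11504/3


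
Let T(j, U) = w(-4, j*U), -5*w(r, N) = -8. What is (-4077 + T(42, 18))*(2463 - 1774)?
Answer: -14039753/5 ≈ -2.8080e+6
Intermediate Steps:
w(r, N) = 8/5 (w(r, N) = -⅕*(-8) = 8/5)
T(j, U) = 8/5
(-4077 + T(42, 18))*(2463 - 1774) = (-4077 + 8/5)*(2463 - 1774) = -20377/5*689 = -14039753/5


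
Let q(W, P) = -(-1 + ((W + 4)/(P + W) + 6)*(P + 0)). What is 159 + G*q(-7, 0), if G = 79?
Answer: 238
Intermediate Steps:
q(W, P) = 1 - P*(6 + (4 + W)/(P + W)) (q(W, P) = -(-1 + ((4 + W)/(P + W) + 6)*P) = -(-1 + (6 + (4 + W)/(P + W))*P) = -(-1 + P*(6 + (4 + W)/(P + W))) = 1 - P*(6 + (4 + W)/(P + W)))
159 + G*q(-7, 0) = 159 + 79*((-7 - 6*0**2 - 3*0 - 7*0*(-7))/(0 - 7)) = 159 + 79*((-7 - 6*0 + 0 + 0)/(-7)) = 159 + 79*(-(-7 + 0 + 0 + 0)/7) = 159 + 79*(-1/7*(-7)) = 159 + 79*1 = 159 + 79 = 238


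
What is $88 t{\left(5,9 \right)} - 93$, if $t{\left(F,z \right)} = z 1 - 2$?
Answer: $523$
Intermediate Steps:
$t{\left(F,z \right)} = -2 + z$ ($t{\left(F,z \right)} = z - 2 = -2 + z$)
$88 t{\left(5,9 \right)} - 93 = 88 \left(-2 + 9\right) - 93 = 88 \cdot 7 - 93 = 616 - 93 = 523$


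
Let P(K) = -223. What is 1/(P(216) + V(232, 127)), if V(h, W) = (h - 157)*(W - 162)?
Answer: -1/2848 ≈ -0.00035112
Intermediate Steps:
V(h, W) = (-162 + W)*(-157 + h) (V(h, W) = (-157 + h)*(-162 + W) = (-162 + W)*(-157 + h))
1/(P(216) + V(232, 127)) = 1/(-223 + (25434 - 162*232 - 157*127 + 127*232)) = 1/(-223 + (25434 - 37584 - 19939 + 29464)) = 1/(-223 - 2625) = 1/(-2848) = -1/2848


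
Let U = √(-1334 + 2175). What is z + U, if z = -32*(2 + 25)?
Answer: -835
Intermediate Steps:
U = 29 (U = √841 = 29)
z = -864 (z = -32*27 = -864)
z + U = -864 + 29 = -835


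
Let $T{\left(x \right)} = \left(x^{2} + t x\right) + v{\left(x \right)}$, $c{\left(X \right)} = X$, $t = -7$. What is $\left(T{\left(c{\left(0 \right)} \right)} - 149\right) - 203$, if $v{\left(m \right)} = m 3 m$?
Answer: $-352$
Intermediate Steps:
$v{\left(m \right)} = 3 m^{2}$ ($v{\left(m \right)} = 3 m m = 3 m^{2}$)
$T{\left(x \right)} = - 7 x + 4 x^{2}$ ($T{\left(x \right)} = \left(x^{2} - 7 x\right) + 3 x^{2} = - 7 x + 4 x^{2}$)
$\left(T{\left(c{\left(0 \right)} \right)} - 149\right) - 203 = \left(0 \left(-7 + 4 \cdot 0\right) - 149\right) - 203 = \left(0 \left(-7 + 0\right) - 149\right) - 203 = \left(0 \left(-7\right) - 149\right) - 203 = \left(0 - 149\right) - 203 = -149 - 203 = -352$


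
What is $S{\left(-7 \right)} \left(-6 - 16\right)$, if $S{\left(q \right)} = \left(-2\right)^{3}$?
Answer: $176$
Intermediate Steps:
$S{\left(q \right)} = -8$
$S{\left(-7 \right)} \left(-6 - 16\right) = - 8 \left(-6 - 16\right) = \left(-8\right) \left(-22\right) = 176$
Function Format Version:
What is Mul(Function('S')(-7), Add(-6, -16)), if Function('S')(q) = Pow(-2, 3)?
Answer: 176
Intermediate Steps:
Function('S')(q) = -8
Mul(Function('S')(-7), Add(-6, -16)) = Mul(-8, Add(-6, -16)) = Mul(-8, -22) = 176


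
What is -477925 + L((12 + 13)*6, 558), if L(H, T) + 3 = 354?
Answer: -477574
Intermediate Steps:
L(H, T) = 351 (L(H, T) = -3 + 354 = 351)
-477925 + L((12 + 13)*6, 558) = -477925 + 351 = -477574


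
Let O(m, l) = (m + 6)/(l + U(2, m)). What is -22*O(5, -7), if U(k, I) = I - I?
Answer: 242/7 ≈ 34.571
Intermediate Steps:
U(k, I) = 0
O(m, l) = (6 + m)/l (O(m, l) = (m + 6)/(l + 0) = (6 + m)/l)
-22*O(5, -7) = -22*(6 + 5)/(-7) = -(-22)*11/7 = -22*(-11/7) = 242/7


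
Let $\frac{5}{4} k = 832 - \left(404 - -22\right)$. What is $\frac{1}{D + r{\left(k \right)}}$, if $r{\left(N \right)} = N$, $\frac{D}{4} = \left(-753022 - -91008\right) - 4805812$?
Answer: $- \frac{5}{109354896} \approx -4.5723 \cdot 10^{-8}$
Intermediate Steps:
$D = -21871304$ ($D = 4 \left(\left(-753022 - -91008\right) - 4805812\right) = 4 \left(\left(-753022 + 91008\right) - 4805812\right) = 4 \left(-662014 - 4805812\right) = 4 \left(-5467826\right) = -21871304$)
$k = \frac{1624}{5}$ ($k = \frac{4 \left(832 - \left(404 - -22\right)\right)}{5} = \frac{4 \left(832 - \left(404 + 22\right)\right)}{5} = \frac{4 \left(832 - 426\right)}{5} = \frac{4}{5} \cdot 406 = \frac{1624}{5} \approx 324.8$)
$\frac{1}{D + r{\left(k \right)}} = \frac{1}{-21871304 + \frac{1624}{5}} = \frac{1}{- \frac{109354896}{5}} = - \frac{5}{109354896}$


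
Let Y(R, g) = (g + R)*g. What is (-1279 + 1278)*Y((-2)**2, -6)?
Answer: -12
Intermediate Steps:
Y(R, g) = g*(R + g) (Y(R, g) = (R + g)*g = g*(R + g))
(-1279 + 1278)*Y((-2)**2, -6) = (-1279 + 1278)*(-6*((-2)**2 - 6)) = -(-6)*(4 - 6) = -(-6)*(-2) = -1*12 = -12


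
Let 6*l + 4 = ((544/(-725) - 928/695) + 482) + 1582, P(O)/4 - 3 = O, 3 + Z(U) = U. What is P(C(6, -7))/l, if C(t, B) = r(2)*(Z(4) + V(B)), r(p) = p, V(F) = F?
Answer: -5441850/51846581 ≈ -0.10496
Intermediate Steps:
Z(U) = -3 + U
C(t, B) = 2 + 2*B (C(t, B) = 2*((-3 + 4) + B) = 2*(1 + B) = 2 + 2*B)
P(O) = 12 + 4*O
l = 103693162/302325 (l = -⅔ + (((544/(-725) - 928/695) + 482) + 1582)/6 = -⅔ + (((544*(-1/725) - 928*1/695) + 482) + 1582)/6 = -⅔ + (((-544/725 - 928/695) + 482) + 1582)/6 = -⅔ + ((-210176/100775 + 482) + 1582)/6 = -⅔ + (48363374/100775 + 1582)/6 = -⅔ + (⅙)*(207789424/100775) = -⅔ + 103894712/302325 = 103693162/302325 ≈ 342.99)
P(C(6, -7))/l = (12 + 4*(2 + 2*(-7)))/(103693162/302325) = (12 + 4*(2 - 14))*(302325/103693162) = (12 + 4*(-12))*(302325/103693162) = (12 - 48)*(302325/103693162) = -36*302325/103693162 = -5441850/51846581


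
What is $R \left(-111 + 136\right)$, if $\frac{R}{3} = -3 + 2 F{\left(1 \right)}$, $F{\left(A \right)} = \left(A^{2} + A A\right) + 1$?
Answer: $225$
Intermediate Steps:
$F{\left(A \right)} = 1 + 2 A^{2}$ ($F{\left(A \right)} = \left(A^{2} + A^{2}\right) + 1 = 2 A^{2} + 1 = 1 + 2 A^{2}$)
$R = 9$ ($R = 3 \left(-3 + 2 \left(1 + 2 \cdot 1^{2}\right)\right) = 3 \left(-3 + 2 \left(1 + 2 \cdot 1\right)\right) = 3 \left(-3 + 2 \left(1 + 2\right)\right) = 3 \left(-3 + 2 \cdot 3\right) = 3 \left(-3 + 6\right) = 3 \cdot 3 = 9$)
$R \left(-111 + 136\right) = 9 \left(-111 + 136\right) = 9 \cdot 25 = 225$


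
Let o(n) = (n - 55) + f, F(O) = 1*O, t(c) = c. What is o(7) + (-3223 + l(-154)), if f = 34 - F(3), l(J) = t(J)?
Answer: -3394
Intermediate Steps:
l(J) = J
F(O) = O
f = 31 (f = 34 - 1*3 = 34 - 3 = 31)
o(n) = -24 + n (o(n) = (n - 55) + 31 = (-55 + n) + 31 = -24 + n)
o(7) + (-3223 + l(-154)) = (-24 + 7) + (-3223 - 154) = -17 - 3377 = -3394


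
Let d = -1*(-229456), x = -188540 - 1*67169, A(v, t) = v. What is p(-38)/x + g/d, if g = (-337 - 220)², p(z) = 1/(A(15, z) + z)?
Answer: 1824669844899/1349501178992 ≈ 1.3521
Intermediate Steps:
p(z) = 1/(15 + z)
g = 310249 (g = (-557)² = 310249)
x = -255709 (x = -188540 - 67169 = -255709)
d = 229456
p(-38)/x + g/d = 1/((15 - 38)*(-255709)) + 310249/229456 = -1/255709/(-23) + 310249*(1/229456) = -1/23*(-1/255709) + 310249/229456 = 1/5881307 + 310249/229456 = 1824669844899/1349501178992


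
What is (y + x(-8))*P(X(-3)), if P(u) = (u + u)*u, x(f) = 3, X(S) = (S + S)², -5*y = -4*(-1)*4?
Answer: -2592/5 ≈ -518.40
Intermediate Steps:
y = -16/5 (y = -(-4*(-1))*4/5 = -4*4/5 = -⅕*16 = -16/5 ≈ -3.2000)
X(S) = 4*S² (X(S) = (2*S)² = 4*S²)
P(u) = 2*u² (P(u) = (2*u)*u = 2*u²)
(y + x(-8))*P(X(-3)) = (-16/5 + 3)*(2*(4*(-3)²)²) = -2*(4*9)²/5 = -2*36²/5 = -2*1296/5 = -⅕*2592 = -2592/5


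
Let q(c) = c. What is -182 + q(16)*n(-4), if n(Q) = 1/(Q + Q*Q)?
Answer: -542/3 ≈ -180.67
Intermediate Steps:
n(Q) = 1/(Q + Q²)
-182 + q(16)*n(-4) = -182 + 16*(1/((-4)*(1 - 4))) = -182 + 16*(-¼/(-3)) = -182 + 16*(-¼*(-⅓)) = -182 + 16*(1/12) = -182 + 4/3 = -542/3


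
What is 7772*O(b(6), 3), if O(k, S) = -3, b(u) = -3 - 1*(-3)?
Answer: -23316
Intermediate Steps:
b(u) = 0 (b(u) = -3 + 3 = 0)
7772*O(b(6), 3) = 7772*(-3) = -23316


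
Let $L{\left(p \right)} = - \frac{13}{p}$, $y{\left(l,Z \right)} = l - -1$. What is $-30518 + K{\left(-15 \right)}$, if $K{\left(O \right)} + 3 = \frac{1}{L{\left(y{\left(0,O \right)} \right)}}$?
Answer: $- \frac{396774}{13} \approx -30521.0$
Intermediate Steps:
$y{\left(l,Z \right)} = 1 + l$ ($y{\left(l,Z \right)} = l + 1 = 1 + l$)
$L{\left(p \right)} = - \frac{13}{p}$
$K{\left(O \right)} = - \frac{40}{13}$ ($K{\left(O \right)} = -3 + \frac{1}{\left(-13\right) \frac{1}{1 + 0}} = -3 + \frac{1}{\left(-13\right) 1^{-1}} = -3 + \frac{1}{\left(-13\right) 1} = -3 + \frac{1}{-13} = -3 - \frac{1}{13} = - \frac{40}{13}$)
$-30518 + K{\left(-15 \right)} = -30518 - \frac{40}{13} = - \frac{396774}{13}$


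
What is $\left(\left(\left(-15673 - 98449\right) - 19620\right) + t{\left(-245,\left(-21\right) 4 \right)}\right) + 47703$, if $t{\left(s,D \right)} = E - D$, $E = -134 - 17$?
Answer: $-86106$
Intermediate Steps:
$E = -151$ ($E = -134 - 17 = -151$)
$t{\left(s,D \right)} = -151 - D$
$\left(\left(\left(-15673 - 98449\right) - 19620\right) + t{\left(-245,\left(-21\right) 4 \right)}\right) + 47703 = \left(\left(\left(-15673 - 98449\right) - 19620\right) - \left(151 - 84\right)\right) + 47703 = \left(\left(\left(-15673 - 98449\right) - 19620\right) - 67\right) + 47703 = \left(\left(-114122 - 19620\right) + \left(-151 + 84\right)\right) + 47703 = \left(-133742 - 67\right) + 47703 = -133809 + 47703 = -86106$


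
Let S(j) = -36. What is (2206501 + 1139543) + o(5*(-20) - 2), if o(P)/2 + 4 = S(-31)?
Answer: 3345964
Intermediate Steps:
o(P) = -80 (o(P) = -8 + 2*(-36) = -8 - 72 = -80)
(2206501 + 1139543) + o(5*(-20) - 2) = (2206501 + 1139543) - 80 = 3346044 - 80 = 3345964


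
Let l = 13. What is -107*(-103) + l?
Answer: 11034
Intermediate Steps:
-107*(-103) + l = -107*(-103) + 13 = 11021 + 13 = 11034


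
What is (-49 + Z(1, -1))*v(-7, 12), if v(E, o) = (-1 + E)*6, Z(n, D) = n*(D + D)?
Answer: 2448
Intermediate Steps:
Z(n, D) = 2*D*n (Z(n, D) = n*(2*D) = 2*D*n)
v(E, o) = -6 + 6*E
(-49 + Z(1, -1))*v(-7, 12) = (-49 + 2*(-1)*1)*(-6 + 6*(-7)) = (-49 - 2)*(-6 - 42) = -51*(-48) = 2448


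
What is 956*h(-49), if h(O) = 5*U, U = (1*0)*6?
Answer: 0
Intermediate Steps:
U = 0 (U = 0*6 = 0)
h(O) = 0 (h(O) = 5*0 = 0)
956*h(-49) = 956*0 = 0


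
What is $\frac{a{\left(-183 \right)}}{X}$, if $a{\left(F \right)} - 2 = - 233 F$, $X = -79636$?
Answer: $- \frac{42641}{79636} \approx -0.53545$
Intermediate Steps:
$a{\left(F \right)} = 2 - 233 F$
$\frac{a{\left(-183 \right)}}{X} = \frac{2 - -42639}{-79636} = \left(2 + 42639\right) \left(- \frac{1}{79636}\right) = 42641 \left(- \frac{1}{79636}\right) = - \frac{42641}{79636}$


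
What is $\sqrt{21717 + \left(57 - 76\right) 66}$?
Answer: $\sqrt{20463} \approx 143.05$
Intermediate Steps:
$\sqrt{21717 + \left(57 - 76\right) 66} = \sqrt{21717 - 1254} = \sqrt{20463}$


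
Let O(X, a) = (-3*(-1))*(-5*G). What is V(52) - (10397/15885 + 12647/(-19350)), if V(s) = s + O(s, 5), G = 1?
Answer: 252724031/6830550 ≈ 36.999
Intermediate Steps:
O(X, a) = -15 (O(X, a) = (-3*(-1))*(-5*1) = 3*(-5) = -15)
V(s) = -15 + s (V(s) = s - 15 = -15 + s)
V(52) - (10397/15885 + 12647/(-19350)) = (-15 + 52) - (10397/15885 + 12647/(-19350)) = 37 - (10397*(1/15885) + 12647*(-1/19350)) = 37 - (10397/15885 - 12647/19350) = 37 - 1*6319/6830550 = 37 - 6319/6830550 = 252724031/6830550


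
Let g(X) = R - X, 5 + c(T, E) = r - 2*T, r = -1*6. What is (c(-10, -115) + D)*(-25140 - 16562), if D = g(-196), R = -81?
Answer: -5171048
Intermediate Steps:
r = -6
c(T, E) = -11 - 2*T (c(T, E) = -5 + (-6 - 2*T) = -11 - 2*T)
g(X) = -81 - X
D = 115 (D = -81 - 1*(-196) = -81 + 196 = 115)
(c(-10, -115) + D)*(-25140 - 16562) = ((-11 - 2*(-10)) + 115)*(-25140 - 16562) = ((-11 + 20) + 115)*(-41702) = (9 + 115)*(-41702) = 124*(-41702) = -5171048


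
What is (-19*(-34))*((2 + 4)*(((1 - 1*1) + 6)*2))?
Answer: 46512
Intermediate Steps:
(-19*(-34))*((2 + 4)*(((1 - 1*1) + 6)*2)) = 646*(6*(((1 - 1) + 6)*2)) = 646*(6*((0 + 6)*2)) = 646*(6*(6*2)) = 646*(6*12) = 646*72 = 46512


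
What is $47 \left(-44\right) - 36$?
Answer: $-2104$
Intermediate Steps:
$47 \left(-44\right) - 36 = -2068 - 36 = -2104$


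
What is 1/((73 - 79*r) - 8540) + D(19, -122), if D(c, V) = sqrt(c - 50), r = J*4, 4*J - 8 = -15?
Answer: -1/7914 + I*sqrt(31) ≈ -0.00012636 + 5.5678*I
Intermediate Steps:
J = -7/4 (J = 2 + (1/4)*(-15) = 2 - 15/4 = -7/4 ≈ -1.7500)
r = -7 (r = -7/4*4 = -7)
D(c, V) = sqrt(-50 + c)
1/((73 - 79*r) - 8540) + D(19, -122) = 1/((73 - 79*(-7)) - 8540) + sqrt(-50 + 19) = 1/((73 + 553) - 8540) + sqrt(-31) = 1/(626 - 8540) + I*sqrt(31) = 1/(-7914) + I*sqrt(31) = -1/7914 + I*sqrt(31)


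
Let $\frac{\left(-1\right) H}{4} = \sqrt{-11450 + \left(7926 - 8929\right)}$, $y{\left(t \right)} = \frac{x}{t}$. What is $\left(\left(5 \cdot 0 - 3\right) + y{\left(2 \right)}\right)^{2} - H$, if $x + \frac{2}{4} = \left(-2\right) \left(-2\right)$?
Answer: $\frac{25}{16} + 4 i \sqrt{12453} \approx 1.5625 + 446.37 i$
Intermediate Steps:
$x = \frac{7}{2}$ ($x = - \frac{1}{2} - -4 = - \frac{1}{2} + 4 = \frac{7}{2} \approx 3.5$)
$y{\left(t \right)} = \frac{7}{2 t}$
$H = - 4 i \sqrt{12453}$ ($H = - 4 \sqrt{-11450 + \left(7926 - 8929\right)} = - 4 \sqrt{-11450 - 1003} = - 4 \sqrt{-12453} = - 4 i \sqrt{12453} \approx - 446.37 i$)
$\left(\left(5 \cdot 0 - 3\right) + y{\left(2 \right)}\right)^{2} - H = \left(\left(5 \cdot 0 - 3\right) + \frac{7}{2 \cdot 2}\right)^{2} - - 4 i \sqrt{12453} = \left(\left(0 - 3\right) + \frac{7}{2} \cdot \frac{1}{2}\right)^{2} + 4 i \sqrt{12453} = \left(-3 + \frac{7}{4}\right)^{2} + 4 i \sqrt{12453} = \left(- \frac{5}{4}\right)^{2} + 4 i \sqrt{12453} = \frac{25}{16} + 4 i \sqrt{12453}$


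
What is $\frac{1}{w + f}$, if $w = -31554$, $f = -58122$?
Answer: $- \frac{1}{89676} \approx -1.1151 \cdot 10^{-5}$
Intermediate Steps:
$\frac{1}{w + f} = \frac{1}{-31554 - 58122} = \frac{1}{-89676} = - \frac{1}{89676}$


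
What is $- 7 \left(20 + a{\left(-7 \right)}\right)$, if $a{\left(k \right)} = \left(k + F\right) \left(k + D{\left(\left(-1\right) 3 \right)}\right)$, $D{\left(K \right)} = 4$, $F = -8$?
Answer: $-455$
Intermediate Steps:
$a{\left(k \right)} = \left(-8 + k\right) \left(4 + k\right)$ ($a{\left(k \right)} = \left(k - 8\right) \left(k + 4\right) = \left(-8 + k\right) \left(4 + k\right)$)
$- 7 \left(20 + a{\left(-7 \right)}\right) = - 7 \left(20 - \left(4 - 49\right)\right) = - 7 \left(20 + \left(-32 + 49 + 28\right)\right) = - 7 \left(20 + 45\right) = \left(-7\right) 65 = -455$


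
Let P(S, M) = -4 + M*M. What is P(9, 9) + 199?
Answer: 276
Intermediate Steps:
P(S, M) = -4 + M²
P(9, 9) + 199 = (-4 + 9²) + 199 = (-4 + 81) + 199 = 77 + 199 = 276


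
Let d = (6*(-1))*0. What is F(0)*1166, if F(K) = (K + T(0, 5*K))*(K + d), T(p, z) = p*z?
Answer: 0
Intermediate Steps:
d = 0 (d = -6*0 = 0)
F(K) = K² (F(K) = (K + 0*(5*K))*(K + 0) = (K + 0)*K = K*K = K²)
F(0)*1166 = 0²*1166 = 0*1166 = 0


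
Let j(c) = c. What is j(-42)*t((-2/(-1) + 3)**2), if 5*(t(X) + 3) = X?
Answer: -84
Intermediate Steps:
t(X) = -3 + X/5
j(-42)*t((-2/(-1) + 3)**2) = -42*(-3 + (-2/(-1) + 3)**2/5) = -42*(-3 + (-2*(-1) + 3)**2/5) = -42*(-3 + (2 + 3)**2/5) = -42*(-3 + (1/5)*5**2) = -42*(-3 + (1/5)*25) = -42*(-3 + 5) = -42*2 = -84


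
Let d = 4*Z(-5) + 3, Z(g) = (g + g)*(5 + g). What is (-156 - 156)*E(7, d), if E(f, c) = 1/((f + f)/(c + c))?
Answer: -936/7 ≈ -133.71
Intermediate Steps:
Z(g) = 2*g*(5 + g) (Z(g) = (2*g)*(5 + g) = 2*g*(5 + g))
d = 3 (d = 4*(2*(-5)*(5 - 5)) + 3 = 4*(2*(-5)*0) + 3 = 4*0 + 3 = 0 + 3 = 3)
E(f, c) = c/f (E(f, c) = 1/((2*f)/((2*c))) = 1/((2*f)*(1/(2*c))) = 1/(f/c) = c/f)
(-156 - 156)*E(7, d) = (-156 - 156)*(3/7) = -936/7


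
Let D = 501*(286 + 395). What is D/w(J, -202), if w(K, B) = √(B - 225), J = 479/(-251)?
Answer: -341181*I*√427/427 ≈ -16511.0*I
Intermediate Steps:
J = -479/251 (J = 479*(-1/251) = -479/251 ≈ -1.9084)
D = 341181 (D = 501*681 = 341181)
w(K, B) = √(-225 + B)
D/w(J, -202) = 341181/(√(-225 - 202)) = 341181/(√(-427)) = 341181/((I*√427)) = 341181*(-I*√427/427) = -341181*I*√427/427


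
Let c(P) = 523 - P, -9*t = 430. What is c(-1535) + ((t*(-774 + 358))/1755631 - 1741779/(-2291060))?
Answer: 74528155985685661/36200303629740 ≈ 2058.8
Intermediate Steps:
t = -430/9 (t = -1/9*430 = -430/9 ≈ -47.778)
c(-1535) + ((t*(-774 + 358))/1755631 - 1741779/(-2291060)) = (523 - 1*(-1535)) + (-430*(-774 + 358)/9/1755631 - 1741779/(-2291060)) = (523 + 1535) + (-430/9*(-416)*(1/1755631) - 1741779*(-1/2291060)) = 2058 + ((178880/9)*(1/1755631) + 1741779/2291060) = 2058 + (178880/15800679 + 1741779/2291060) = 2058 + 27931115680741/36200303629740 = 74528155985685661/36200303629740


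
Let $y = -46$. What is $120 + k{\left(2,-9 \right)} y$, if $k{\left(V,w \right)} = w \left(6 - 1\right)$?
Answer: $2190$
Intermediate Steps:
$k{\left(V,w \right)} = 5 w$ ($k{\left(V,w \right)} = w 5 = 5 w$)
$120 + k{\left(2,-9 \right)} y = 120 + 5 \left(-9\right) \left(-46\right) = 120 - -2070 = 120 + 2070 = 2190$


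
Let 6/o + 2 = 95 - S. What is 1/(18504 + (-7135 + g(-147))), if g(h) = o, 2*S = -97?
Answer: 283/3217439 ≈ 8.7958e-5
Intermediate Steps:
S = -97/2 (S = (½)*(-97) = -97/2 ≈ -48.500)
o = 12/283 (o = 6/(-2 + (95 - 1*(-97/2))) = 6/(-2 + (95 + 97/2)) = 6/(-2 + 287/2) = 6/(283/2) = 6*(2/283) = 12/283 ≈ 0.042403)
g(h) = 12/283
1/(18504 + (-7135 + g(-147))) = 1/(18504 + (-7135 + 12/283)) = 1/(18504 - 2019193/283) = 1/(3217439/283) = 283/3217439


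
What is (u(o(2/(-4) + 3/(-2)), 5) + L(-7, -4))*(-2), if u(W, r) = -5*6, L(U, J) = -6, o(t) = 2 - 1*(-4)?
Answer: 72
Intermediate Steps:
o(t) = 6 (o(t) = 2 + 4 = 6)
u(W, r) = -30
(u(o(2/(-4) + 3/(-2)), 5) + L(-7, -4))*(-2) = (-30 - 6)*(-2) = -36*(-2) = 72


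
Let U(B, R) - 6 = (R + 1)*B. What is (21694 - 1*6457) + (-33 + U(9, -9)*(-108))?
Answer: 22332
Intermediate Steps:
U(B, R) = 6 + B*(1 + R) (U(B, R) = 6 + (R + 1)*B = 6 + (1 + R)*B = 6 + B*(1 + R))
(21694 - 1*6457) + (-33 + U(9, -9)*(-108)) = (21694 - 1*6457) + (-33 + (6 + 9 + 9*(-9))*(-108)) = (21694 - 6457) + (-33 + (6 + 9 - 81)*(-108)) = 15237 + (-33 - 66*(-108)) = 15237 + (-33 + 7128) = 15237 + 7095 = 22332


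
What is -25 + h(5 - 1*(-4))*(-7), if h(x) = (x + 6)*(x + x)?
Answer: -1915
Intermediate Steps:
h(x) = 2*x*(6 + x) (h(x) = (6 + x)*(2*x) = 2*x*(6 + x))
-25 + h(5 - 1*(-4))*(-7) = -25 + (2*(5 - 1*(-4))*(6 + (5 - 1*(-4))))*(-7) = -25 + (2*(5 + 4)*(6 + (5 + 4)))*(-7) = -25 + (2*9*(6 + 9))*(-7) = -25 + (2*9*15)*(-7) = -25 + 270*(-7) = -25 - 1890 = -1915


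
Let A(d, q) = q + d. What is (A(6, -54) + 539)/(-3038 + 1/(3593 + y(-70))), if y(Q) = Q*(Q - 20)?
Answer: -4857463/30054933 ≈ -0.16162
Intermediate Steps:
y(Q) = Q*(-20 + Q)
A(d, q) = d + q
(A(6, -54) + 539)/(-3038 + 1/(3593 + y(-70))) = ((6 - 54) + 539)/(-3038 + 1/(3593 - 70*(-20 - 70))) = (-48 + 539)/(-3038 + 1/(3593 - 70*(-90))) = 491/(-3038 + 1/(3593 + 6300)) = 491/(-3038 + 1/9893) = 491/(-30054933/9893) = 491*(-9893/30054933) = -4857463/30054933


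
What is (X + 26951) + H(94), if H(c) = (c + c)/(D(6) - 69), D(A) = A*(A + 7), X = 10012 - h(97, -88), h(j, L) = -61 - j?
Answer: 334277/9 ≈ 37142.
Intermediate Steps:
X = 10170 (X = 10012 - (-61 - 1*97) = 10012 - (-61 - 97) = 10012 - 1*(-158) = 10012 + 158 = 10170)
D(A) = A*(7 + A)
H(c) = 2*c/9 (H(c) = (c + c)/(6*(7 + 6) - 69) = (2*c)/(6*13 - 69) = (2*c)/(78 - 69) = (2*c)/9 = (2*c)*(⅑) = 2*c/9)
(X + 26951) + H(94) = (10170 + 26951) + (2/9)*94 = 37121 + 188/9 = 334277/9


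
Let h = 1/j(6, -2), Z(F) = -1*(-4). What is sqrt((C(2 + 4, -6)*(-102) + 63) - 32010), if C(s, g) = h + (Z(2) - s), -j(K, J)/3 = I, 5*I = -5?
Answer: I*sqrt(31777) ≈ 178.26*I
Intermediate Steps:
I = -1 (I = (1/5)*(-5) = -1)
Z(F) = 4
j(K, J) = 3 (j(K, J) = -3*(-1) = 3)
h = 1/3 ≈ 0.33333
C(s, g) = 13/3 - s (C(s, g) = 1/3 + (4 - s) = 13/3 - s)
sqrt((C(2 + 4, -6)*(-102) + 63) - 32010) = sqrt(((13/3 - (2 + 4))*(-102) + 63) - 32010) = sqrt(((13/3 - 1*6)*(-102) + 63) - 32010) = sqrt(((13/3 - 6)*(-102) + 63) - 32010) = sqrt((-5/3*(-102) + 63) - 32010) = sqrt((170 + 63) - 32010) = sqrt(233 - 32010) = sqrt(-31777) = I*sqrt(31777)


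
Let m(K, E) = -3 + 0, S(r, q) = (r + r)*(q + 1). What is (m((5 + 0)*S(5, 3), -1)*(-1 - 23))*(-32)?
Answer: -2304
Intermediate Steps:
S(r, q) = 2*r*(1 + q) (S(r, q) = (2*r)*(1 + q) = 2*r*(1 + q))
m(K, E) = -3
(m((5 + 0)*S(5, 3), -1)*(-1 - 23))*(-32) = -3*(-1 - 23)*(-32) = -3*(-24)*(-32) = 72*(-32) = -2304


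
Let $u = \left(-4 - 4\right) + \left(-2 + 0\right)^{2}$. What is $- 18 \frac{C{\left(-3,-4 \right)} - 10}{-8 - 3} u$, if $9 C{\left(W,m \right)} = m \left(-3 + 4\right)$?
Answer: $\frac{752}{11} \approx 68.364$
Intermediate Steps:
$C{\left(W,m \right)} = \frac{m}{9}$ ($C{\left(W,m \right)} = \frac{m \left(-3 + 4\right)}{9} = \frac{m 1}{9} = \frac{m}{9}$)
$u = -4$ ($u = -8 + \left(-2\right)^{2} = -8 + 4 = -4$)
$- 18 \frac{C{\left(-3,-4 \right)} - 10}{-8 - 3} u = - 18 \frac{\frac{1}{9} \left(-4\right) - 10}{-8 - 3} \left(-4\right) = - 18 \frac{- \frac{4}{9} - 10}{-11} \left(-4\right) = - 18 \left(\left(- \frac{94}{9}\right) \left(- \frac{1}{11}\right)\right) \left(-4\right) = \left(-18\right) \frac{94}{99} \left(-4\right) = \left(- \frac{188}{11}\right) \left(-4\right) = \frac{752}{11}$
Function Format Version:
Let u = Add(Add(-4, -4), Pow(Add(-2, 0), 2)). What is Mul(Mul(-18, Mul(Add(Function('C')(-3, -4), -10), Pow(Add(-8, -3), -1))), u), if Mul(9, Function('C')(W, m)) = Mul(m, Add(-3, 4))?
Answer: Rational(752, 11) ≈ 68.364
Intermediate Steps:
Function('C')(W, m) = Mul(Rational(1, 9), m) (Function('C')(W, m) = Mul(Rational(1, 9), Mul(m, Add(-3, 4))) = Mul(Rational(1, 9), Mul(m, 1)) = Mul(Rational(1, 9), m))
u = -4 (u = Add(-8, Pow(-2, 2)) = Add(-8, 4) = -4)
Mul(Mul(-18, Mul(Add(Function('C')(-3, -4), -10), Pow(Add(-8, -3), -1))), u) = Mul(Mul(-18, Mul(Add(Mul(Rational(1, 9), -4), -10), Pow(Add(-8, -3), -1))), -4) = Mul(Mul(-18, Mul(Add(Rational(-4, 9), -10), Pow(-11, -1))), -4) = Mul(Mul(-18, Mul(Rational(-94, 9), Rational(-1, 11))), -4) = Mul(Mul(-18, Rational(94, 99)), -4) = Mul(Rational(-188, 11), -4) = Rational(752, 11)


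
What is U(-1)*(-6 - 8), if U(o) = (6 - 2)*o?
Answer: 56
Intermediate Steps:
U(o) = 4*o
U(-1)*(-6 - 8) = (4*(-1))*(-6 - 8) = -4*(-14) = 56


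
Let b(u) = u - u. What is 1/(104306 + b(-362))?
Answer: 1/104306 ≈ 9.5872e-6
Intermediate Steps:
b(u) = 0
1/(104306 + b(-362)) = 1/(104306 + 0) = 1/104306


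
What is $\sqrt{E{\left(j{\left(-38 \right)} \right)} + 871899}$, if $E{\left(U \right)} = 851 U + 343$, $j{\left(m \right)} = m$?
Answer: $4 \sqrt{52494} \approx 916.46$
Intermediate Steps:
$E{\left(U \right)} = 343 + 851 U$
$\sqrt{E{\left(j{\left(-38 \right)} \right)} + 871899} = \sqrt{\left(343 + 851 \left(-38\right)\right) + 871899} = \sqrt{\left(343 - 32338\right) + 871899} = \sqrt{-31995 + 871899} = \sqrt{839904} = 4 \sqrt{52494}$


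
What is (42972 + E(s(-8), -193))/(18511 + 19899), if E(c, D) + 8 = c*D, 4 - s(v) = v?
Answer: 20324/19205 ≈ 1.0583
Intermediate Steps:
s(v) = 4 - v
E(c, D) = -8 + D*c (E(c, D) = -8 + c*D = -8 + D*c)
(42972 + E(s(-8), -193))/(18511 + 19899) = (42972 + (-8 - 193*(4 - 1*(-8))))/(18511 + 19899) = (42972 + (-8 - 193*(4 + 8)))/38410 = (42972 + (-8 - 193*12))*(1/38410) = (42972 + (-8 - 2316))*(1/38410) = (42972 - 2324)*(1/38410) = 40648*(1/38410) = 20324/19205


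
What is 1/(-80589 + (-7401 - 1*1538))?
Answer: -1/89528 ≈ -1.1170e-5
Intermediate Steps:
1/(-80589 + (-7401 - 1*1538)) = 1/(-80589 + (-7401 - 1538)) = 1/(-80589 - 8939) = 1/(-89528) = -1/89528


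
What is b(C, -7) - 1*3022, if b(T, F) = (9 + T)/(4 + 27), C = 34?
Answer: -93639/31 ≈ -3020.6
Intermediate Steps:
b(T, F) = 9/31 + T/31 (b(T, F) = (9 + T)/31 = (9 + T)*(1/31) = 9/31 + T/31)
b(C, -7) - 1*3022 = (9/31 + (1/31)*34) - 1*3022 = (9/31 + 34/31) - 3022 = 43/31 - 3022 = -93639/31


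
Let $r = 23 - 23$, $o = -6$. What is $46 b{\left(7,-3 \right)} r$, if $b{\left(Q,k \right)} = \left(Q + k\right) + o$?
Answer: $0$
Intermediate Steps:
$b{\left(Q,k \right)} = -6 + Q + k$ ($b{\left(Q,k \right)} = \left(Q + k\right) - 6 = -6 + Q + k$)
$r = 0$ ($r = 23 - 23 = 0$)
$46 b{\left(7,-3 \right)} r = 46 \left(-6 + 7 - 3\right) 0 = 46 \left(-2\right) 0 = \left(-92\right) 0 = 0$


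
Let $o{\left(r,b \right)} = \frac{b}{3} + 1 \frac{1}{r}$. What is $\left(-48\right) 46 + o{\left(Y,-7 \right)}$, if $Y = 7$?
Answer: $- \frac{46414}{21} \approx -2210.2$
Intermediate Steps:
$o{\left(r,b \right)} = \frac{1}{r} + \frac{b}{3}$ ($o{\left(r,b \right)} = b \frac{1}{3} + \frac{1}{r} = \frac{b}{3} + \frac{1}{r} = \frac{1}{r} + \frac{b}{3}$)
$\left(-48\right) 46 + o{\left(Y,-7 \right)} = \left(-48\right) 46 + \left(\frac{1}{7} + \frac{1}{3} \left(-7\right)\right) = -2208 + \left(\frac{1}{7} - \frac{7}{3}\right) = -2208 - \frac{46}{21} = - \frac{46414}{21}$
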